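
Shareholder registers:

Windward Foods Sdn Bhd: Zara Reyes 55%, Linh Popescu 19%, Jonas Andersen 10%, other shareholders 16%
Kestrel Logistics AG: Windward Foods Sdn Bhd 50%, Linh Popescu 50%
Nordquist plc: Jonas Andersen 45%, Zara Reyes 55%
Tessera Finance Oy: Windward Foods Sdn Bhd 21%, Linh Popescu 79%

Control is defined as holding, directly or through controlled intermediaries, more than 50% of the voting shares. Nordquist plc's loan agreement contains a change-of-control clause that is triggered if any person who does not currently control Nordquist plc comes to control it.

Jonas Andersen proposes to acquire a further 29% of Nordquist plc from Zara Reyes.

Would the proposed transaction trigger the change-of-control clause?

Yes

The purchase adds only to Jonas's holdings (Zara's stake shrinks), so Jonas is the only person who could newly come to control Nordquist.
Jonas's largest direct stake is 45% in Nordquist, which does not meet the threshold, so Jonas controls no company.
In Nordquist, Jonas's side holds only 45%, not > 50%.
So before the transaction, Jonas does not control Nordquist.
After the purchase, Jonas's direct stake in Nordquist rises to 45% + 29% = 74%, and Zara's stake falls to 26%.
Jonas holds 74% of Nordquist, so Jonas controls Nordquist.
Jonas did not control Nordquist before and does after, so the clause is triggered.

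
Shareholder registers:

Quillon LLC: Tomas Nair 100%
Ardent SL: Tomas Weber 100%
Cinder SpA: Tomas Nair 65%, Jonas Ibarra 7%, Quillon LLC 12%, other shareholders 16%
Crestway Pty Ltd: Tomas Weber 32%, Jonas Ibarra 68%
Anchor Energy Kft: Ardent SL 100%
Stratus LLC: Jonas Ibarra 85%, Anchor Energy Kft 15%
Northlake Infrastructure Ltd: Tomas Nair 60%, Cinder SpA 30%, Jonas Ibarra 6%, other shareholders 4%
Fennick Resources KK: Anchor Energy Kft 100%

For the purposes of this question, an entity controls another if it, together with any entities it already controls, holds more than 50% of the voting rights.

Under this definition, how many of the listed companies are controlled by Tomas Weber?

Tomas Weber holds 100% of Ardent, so Tomas Weber controls Ardent.
Ardent holds 100% of Anchor, so Tomas Weber controls Anchor.
Anchor holds 100% of Fennick, so Tomas Weber controls Fennick.
No other company's threshold is met.
Tomas Weber controls 3 companies.

3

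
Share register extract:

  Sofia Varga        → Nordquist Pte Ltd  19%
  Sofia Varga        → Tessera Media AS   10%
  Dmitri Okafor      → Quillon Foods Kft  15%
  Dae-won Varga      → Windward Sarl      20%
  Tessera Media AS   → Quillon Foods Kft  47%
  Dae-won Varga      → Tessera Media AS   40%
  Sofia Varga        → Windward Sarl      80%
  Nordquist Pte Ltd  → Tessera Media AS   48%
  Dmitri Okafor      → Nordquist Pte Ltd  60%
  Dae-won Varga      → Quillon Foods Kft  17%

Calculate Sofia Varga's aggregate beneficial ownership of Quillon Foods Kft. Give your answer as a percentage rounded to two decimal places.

8.99%

Sofia reaches Quillon along 2 paths.
Via Tessera: 10% × 47% = 4.7%.
Via Nordquist → Tessera: 19% × 48% × 47% = 4.2864%.
Total: 4.7% + 4.2864% = 8.9864%.
Rounded: 8.99%.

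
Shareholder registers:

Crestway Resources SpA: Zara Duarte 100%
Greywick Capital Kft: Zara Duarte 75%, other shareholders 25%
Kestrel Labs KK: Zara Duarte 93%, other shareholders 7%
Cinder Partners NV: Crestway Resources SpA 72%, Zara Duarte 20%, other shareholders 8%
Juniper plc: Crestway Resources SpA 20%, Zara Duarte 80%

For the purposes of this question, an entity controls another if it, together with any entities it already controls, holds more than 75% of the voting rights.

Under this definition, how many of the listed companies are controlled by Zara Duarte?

4

Zara holds 100% of Crestway, so Zara controls Crestway.
Zara holds 93% of Kestrel, so Zara controls Kestrel.
Crestway and Zara together hold 72% + 20% = 92% of Cinder, so Zara controls Cinder.
Crestway and Zara together hold 20% + 80% = 100% of Juniper, so Zara controls Juniper.
No other company's threshold is met.
Zara controls 4 companies.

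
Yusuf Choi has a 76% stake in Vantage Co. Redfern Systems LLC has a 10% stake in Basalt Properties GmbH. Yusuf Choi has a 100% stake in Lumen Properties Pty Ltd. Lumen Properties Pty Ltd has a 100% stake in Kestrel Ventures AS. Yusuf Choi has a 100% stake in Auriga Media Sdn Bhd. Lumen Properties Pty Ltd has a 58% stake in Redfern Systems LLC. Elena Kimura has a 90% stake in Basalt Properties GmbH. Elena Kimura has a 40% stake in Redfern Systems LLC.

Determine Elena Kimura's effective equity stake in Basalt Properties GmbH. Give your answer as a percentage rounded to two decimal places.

Elena reaches Basalt along 2 paths.
Via Redfern: 40% × 10% = 4%.
Direct stake: 90% = 90%.
Total: 4% + 90% = 94%.
Rounded: 94.00%.

94.00%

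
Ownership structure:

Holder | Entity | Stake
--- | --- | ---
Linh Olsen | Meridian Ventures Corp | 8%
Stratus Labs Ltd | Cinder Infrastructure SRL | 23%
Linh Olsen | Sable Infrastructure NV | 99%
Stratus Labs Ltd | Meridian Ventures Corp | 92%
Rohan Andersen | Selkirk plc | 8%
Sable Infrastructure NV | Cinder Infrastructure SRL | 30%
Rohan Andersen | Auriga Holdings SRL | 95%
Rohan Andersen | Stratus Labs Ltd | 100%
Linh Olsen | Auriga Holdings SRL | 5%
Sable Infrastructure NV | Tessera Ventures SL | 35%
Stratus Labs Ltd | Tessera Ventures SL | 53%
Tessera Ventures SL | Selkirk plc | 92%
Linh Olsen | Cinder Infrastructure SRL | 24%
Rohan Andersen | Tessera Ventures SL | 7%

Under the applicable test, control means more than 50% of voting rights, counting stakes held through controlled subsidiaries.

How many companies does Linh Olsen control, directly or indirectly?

2

Linh holds 99% of Sable, so Linh controls Sable.
Sable and Linh together hold 30% + 24% = 54% of Cinder, so Linh controls Cinder.
No other company's threshold is met.
Linh controls 2 companies.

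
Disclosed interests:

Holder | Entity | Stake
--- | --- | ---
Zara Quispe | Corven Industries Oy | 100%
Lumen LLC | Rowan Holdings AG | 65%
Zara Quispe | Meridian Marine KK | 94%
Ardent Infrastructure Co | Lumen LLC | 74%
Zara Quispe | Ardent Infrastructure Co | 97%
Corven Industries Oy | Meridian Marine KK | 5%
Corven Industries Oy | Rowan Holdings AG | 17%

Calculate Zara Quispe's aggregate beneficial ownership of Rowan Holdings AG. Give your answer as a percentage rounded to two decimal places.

63.66%

Zara reaches Rowan along 2 paths.
Via Corven: 100% × 17% = 17%.
Via Ardent → Lumen: 97% × 74% × 65% = 46.657%.
Total: 17% + 46.657% = 63.657%.
Rounded: 63.66%.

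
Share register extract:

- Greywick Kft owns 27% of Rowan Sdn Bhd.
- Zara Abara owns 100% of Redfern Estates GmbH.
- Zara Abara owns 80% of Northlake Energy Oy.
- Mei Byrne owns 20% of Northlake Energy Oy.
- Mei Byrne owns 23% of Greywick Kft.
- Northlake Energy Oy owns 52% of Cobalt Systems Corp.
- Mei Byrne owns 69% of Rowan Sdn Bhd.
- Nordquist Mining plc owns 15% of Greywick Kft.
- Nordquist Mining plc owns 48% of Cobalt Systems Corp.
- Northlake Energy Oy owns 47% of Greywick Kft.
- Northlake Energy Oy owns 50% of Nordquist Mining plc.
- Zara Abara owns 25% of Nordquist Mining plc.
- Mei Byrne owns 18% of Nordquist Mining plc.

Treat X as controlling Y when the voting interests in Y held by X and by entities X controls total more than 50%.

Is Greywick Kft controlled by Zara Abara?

Yes

Zara holds 80% of Northlake, so Zara controls Northlake.
Zara and Northlake together hold 25% + 50% = 75% of Nordquist, so Zara controls Nordquist.
Northlake and Nordquist together hold 47% + 15% = 62% of Greywick, so Zara controls Greywick.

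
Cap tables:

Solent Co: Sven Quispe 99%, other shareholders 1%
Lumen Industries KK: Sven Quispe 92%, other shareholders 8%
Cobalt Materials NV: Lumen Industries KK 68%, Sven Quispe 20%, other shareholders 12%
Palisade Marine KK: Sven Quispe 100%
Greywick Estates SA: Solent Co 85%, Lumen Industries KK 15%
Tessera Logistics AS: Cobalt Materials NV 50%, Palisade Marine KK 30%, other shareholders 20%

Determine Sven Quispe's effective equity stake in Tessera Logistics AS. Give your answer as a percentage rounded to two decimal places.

Sven reaches Tessera along 3 paths.
Via Lumen → Cobalt: 92% × 68% × 50% = 31.28%.
Via Cobalt: 20% × 50% = 10%.
Via Palisade: 100% × 30% = 30%.
Total: 31.28% + 10% + 30% = 71.28%.

71.28%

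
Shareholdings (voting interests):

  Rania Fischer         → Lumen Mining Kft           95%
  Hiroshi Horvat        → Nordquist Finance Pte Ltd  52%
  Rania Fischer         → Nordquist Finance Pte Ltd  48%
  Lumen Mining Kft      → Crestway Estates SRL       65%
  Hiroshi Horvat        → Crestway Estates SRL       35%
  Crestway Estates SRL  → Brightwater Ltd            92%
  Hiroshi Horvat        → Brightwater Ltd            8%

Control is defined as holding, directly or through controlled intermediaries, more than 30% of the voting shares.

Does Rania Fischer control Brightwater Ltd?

Yes

Rania holds 95% of Lumen, so Rania controls Lumen.
Lumen holds 65% of Crestway, so Rania controls Crestway.
Crestway holds 92% of Brightwater, so Rania controls Brightwater.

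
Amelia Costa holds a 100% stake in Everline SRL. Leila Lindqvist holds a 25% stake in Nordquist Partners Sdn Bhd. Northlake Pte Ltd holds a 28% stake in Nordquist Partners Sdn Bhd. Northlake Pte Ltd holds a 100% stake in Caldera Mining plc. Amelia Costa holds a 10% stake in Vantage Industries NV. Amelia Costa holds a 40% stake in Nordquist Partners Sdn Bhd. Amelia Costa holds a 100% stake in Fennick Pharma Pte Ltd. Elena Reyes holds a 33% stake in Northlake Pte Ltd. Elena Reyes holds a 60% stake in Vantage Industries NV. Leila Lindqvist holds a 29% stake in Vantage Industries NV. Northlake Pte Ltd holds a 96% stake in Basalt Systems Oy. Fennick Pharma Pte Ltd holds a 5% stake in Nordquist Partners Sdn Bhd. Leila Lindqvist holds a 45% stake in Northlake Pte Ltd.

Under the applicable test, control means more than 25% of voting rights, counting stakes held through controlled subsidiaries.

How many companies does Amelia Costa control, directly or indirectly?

Amelia holds 100% of Fennick, so Amelia controls Fennick.
Amelia and Fennick together hold 40% + 5% = 45% of Nordquist, so Amelia controls Nordquist.
Amelia holds 100% of Everline, so Amelia controls Everline.
No other company's threshold is met.
Amelia controls 3 companies.

3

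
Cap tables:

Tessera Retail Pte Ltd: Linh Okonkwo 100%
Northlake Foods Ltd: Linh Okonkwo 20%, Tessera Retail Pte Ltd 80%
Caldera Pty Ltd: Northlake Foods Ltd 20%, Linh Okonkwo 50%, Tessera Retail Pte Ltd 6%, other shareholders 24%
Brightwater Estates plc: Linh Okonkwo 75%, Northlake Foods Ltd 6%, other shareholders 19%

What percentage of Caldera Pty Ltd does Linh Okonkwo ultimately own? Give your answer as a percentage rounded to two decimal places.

76.00%

Linh reaches Caldera along 4 paths.
Via Northlake: 20% × 20% = 4%.
Via Tessera → Northlake: 100% × 80% × 20% = 16%.
Direct stake: 50% = 50%.
Via Tessera: 100% × 6% = 6%.
Total: 4% + 16% + 50% + 6% = 76%.
Rounded: 76.00%.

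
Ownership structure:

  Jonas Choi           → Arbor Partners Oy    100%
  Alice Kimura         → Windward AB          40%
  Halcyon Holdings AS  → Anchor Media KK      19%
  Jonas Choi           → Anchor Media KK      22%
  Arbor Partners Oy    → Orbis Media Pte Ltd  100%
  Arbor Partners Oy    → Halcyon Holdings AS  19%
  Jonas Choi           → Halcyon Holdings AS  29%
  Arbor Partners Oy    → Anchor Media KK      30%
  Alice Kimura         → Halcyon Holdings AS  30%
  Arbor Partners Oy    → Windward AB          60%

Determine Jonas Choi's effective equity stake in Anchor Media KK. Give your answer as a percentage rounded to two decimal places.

Jonas reaches Anchor along 4 paths.
Via Arbor → Halcyon: 100% × 19% × 19% = 3.61%.
Via Halcyon: 29% × 19% = 5.51%.
Direct stake: 22% = 22%.
Via Arbor: 100% × 30% = 30%.
Total: 3.61% + 5.51% + 22% + 30% = 61.12%.

61.12%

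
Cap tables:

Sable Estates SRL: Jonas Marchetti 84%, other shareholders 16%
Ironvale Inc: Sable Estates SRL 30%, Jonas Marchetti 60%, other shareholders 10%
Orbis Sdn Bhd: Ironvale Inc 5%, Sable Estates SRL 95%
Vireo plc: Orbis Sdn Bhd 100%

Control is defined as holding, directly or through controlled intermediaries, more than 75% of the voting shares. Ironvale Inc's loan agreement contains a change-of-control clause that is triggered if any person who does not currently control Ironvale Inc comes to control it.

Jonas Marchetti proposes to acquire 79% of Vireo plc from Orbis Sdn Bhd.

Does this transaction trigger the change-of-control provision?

The purchase adds only to Jonas's holdings (Orbis's stake shrinks), so Jonas is the only person who could newly come to control Ironvale.
Jonas holds 84% of Sable, so Jonas controls Sable.
Sable and Jonas together hold 30% + 60% = 90% of Ironvale, so Jonas controls Ironvale.
So Jonas already controls Ironvale before the transaction.
After the purchase, Jonas holds 79% of Vireo directly, and Orbis's stake falls to 21%.
Jonas controlled Ironvale already, so this is not a new person acquiring control; every other person's position is unchanged or reduced.
No new person acquires control, so the clause is not triggered.

No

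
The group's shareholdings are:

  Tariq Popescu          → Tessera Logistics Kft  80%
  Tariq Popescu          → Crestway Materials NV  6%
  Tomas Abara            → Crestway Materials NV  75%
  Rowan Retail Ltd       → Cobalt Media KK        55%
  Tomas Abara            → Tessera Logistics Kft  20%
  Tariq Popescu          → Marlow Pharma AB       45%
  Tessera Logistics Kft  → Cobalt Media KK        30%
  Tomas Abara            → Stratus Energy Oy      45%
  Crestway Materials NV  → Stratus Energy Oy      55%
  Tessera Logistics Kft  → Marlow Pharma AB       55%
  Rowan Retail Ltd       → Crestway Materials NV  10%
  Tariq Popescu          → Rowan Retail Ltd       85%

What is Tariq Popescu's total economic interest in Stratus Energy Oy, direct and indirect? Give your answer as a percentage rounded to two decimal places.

7.98%

Tariq reaches Stratus along 2 paths.
Via Rowan → Crestway: 85% × 10% × 55% = 4.675%.
Via Crestway: 6% × 55% = 3.3%.
Total: 4.675% + 3.3% = 7.975%.
Rounded: 7.98%.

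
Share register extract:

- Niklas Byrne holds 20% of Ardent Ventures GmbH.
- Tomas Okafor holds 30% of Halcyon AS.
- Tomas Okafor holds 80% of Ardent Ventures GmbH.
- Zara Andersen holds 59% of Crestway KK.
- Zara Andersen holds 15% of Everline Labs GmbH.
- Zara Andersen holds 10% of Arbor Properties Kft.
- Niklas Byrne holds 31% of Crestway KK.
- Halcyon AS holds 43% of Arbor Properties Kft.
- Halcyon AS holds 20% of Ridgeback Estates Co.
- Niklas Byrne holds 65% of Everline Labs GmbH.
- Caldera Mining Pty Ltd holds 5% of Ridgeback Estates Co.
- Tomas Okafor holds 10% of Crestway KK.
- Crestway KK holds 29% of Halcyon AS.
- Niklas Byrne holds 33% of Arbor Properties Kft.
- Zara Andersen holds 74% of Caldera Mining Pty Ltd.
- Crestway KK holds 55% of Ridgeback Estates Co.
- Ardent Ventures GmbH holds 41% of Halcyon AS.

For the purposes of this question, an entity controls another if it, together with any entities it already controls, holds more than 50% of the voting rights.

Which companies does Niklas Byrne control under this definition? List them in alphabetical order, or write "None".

Niklas holds 65% of Everline, so Niklas controls Everline.
No other company's threshold is met.

Everline Labs GmbH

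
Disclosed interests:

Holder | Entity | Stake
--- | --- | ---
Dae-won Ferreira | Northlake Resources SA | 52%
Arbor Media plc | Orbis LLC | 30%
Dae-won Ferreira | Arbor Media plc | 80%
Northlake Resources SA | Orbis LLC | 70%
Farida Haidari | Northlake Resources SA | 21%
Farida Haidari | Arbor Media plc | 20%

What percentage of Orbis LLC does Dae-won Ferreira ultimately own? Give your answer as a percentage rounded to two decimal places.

60.40%

Dae-won reaches Orbis along 2 paths.
Via Arbor: 80% × 30% = 24%.
Via Northlake: 52% × 70% = 36.4%.
Total: 24% + 36.4% = 60.4%.
Rounded: 60.40%.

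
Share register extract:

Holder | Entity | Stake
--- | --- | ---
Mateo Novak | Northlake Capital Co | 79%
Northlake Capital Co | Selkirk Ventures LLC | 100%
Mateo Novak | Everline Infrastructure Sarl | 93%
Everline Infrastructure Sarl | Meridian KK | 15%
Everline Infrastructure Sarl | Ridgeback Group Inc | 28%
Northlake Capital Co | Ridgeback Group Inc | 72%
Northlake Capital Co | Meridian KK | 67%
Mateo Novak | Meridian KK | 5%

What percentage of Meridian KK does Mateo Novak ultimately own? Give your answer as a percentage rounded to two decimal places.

71.88%

Mateo reaches Meridian along 3 paths.
Via Everline: 93% × 15% = 13.95%.
Via Northlake: 79% × 67% = 52.93%.
Direct stake: 5% = 5%.
Total: 13.95% + 52.93% + 5% = 71.88%.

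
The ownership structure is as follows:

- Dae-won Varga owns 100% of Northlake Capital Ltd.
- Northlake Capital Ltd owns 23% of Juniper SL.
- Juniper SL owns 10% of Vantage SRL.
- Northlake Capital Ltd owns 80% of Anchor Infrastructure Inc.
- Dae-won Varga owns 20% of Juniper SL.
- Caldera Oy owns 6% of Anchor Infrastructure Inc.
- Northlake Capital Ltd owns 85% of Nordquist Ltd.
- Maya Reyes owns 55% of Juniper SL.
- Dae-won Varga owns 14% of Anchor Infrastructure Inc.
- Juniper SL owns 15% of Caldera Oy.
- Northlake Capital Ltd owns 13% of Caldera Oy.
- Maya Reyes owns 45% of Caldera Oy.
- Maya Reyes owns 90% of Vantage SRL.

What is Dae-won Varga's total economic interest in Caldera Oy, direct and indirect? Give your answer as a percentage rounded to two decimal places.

Dae-won reaches Caldera along 3 paths.
Via Northlake → Juniper: 100% × 23% × 15% = 3.45%.
Via Juniper: 20% × 15% = 3%.
Via Northlake: 100% × 13% = 13%.
Total: 3.45% + 3% + 13% = 19.45%.

19.45%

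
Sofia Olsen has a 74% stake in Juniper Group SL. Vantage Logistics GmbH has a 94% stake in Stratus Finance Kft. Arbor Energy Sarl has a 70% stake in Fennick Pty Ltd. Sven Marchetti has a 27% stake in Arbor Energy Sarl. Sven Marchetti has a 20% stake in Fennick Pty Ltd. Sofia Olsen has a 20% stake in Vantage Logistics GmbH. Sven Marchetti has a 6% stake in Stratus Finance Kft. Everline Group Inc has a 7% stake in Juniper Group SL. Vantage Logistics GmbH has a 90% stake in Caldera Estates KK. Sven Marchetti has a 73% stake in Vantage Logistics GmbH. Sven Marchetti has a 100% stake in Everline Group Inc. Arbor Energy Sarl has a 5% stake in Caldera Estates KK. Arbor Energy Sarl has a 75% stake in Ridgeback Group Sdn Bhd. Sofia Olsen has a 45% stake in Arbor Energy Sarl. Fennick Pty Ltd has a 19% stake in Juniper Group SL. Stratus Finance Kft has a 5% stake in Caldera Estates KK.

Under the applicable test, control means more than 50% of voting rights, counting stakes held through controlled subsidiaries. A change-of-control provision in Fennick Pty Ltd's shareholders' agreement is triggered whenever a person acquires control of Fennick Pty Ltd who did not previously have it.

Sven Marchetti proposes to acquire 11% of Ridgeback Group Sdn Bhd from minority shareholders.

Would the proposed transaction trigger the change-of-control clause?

No

The purchase changes only Sven's holdings, so Sven is the only person who could newly come to control Fennick.
Sven holds 73% of Vantage, so Sven controls Vantage.
Sven holds 100% of Everline, so Sven controls Everline.
Sven and Vantage together hold 6% + 94% = 100% of Stratus, so Sven controls Stratus.
Stratus and Vantage together hold 5% + 90% = 95% of Caldera, so Sven controls Caldera.
In Fennick, Sven's side holds only 20%, not > 50%.
So before the transaction, Sven does not control Fennick.
After the purchase, Sven holds 11% of Ridgeback directly.
Sven's side now holds 11% of Ridgeback, not > 50%, so Sven still does not control Ridgeback.
After the transaction, Sven's side holds 20% of Fennick, not > 50%, so Sven still does not control Fennick.
No new person acquires control, so the clause is not triggered.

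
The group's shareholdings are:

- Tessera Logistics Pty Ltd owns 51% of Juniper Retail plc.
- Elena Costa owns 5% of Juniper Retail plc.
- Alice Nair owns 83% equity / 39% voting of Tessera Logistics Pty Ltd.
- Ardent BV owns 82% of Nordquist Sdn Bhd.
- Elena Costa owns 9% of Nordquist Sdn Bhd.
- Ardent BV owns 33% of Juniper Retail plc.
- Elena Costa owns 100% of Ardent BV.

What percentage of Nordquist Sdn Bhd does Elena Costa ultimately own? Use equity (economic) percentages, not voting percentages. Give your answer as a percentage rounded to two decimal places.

91.00%

Elena reaches Nordquist along 2 paths.
Via Ardent: 100% × 82% = 82%.
Direct stake: 9% = 9%.
Total: 82% + 9% = 91%.
Rounded: 91.00%.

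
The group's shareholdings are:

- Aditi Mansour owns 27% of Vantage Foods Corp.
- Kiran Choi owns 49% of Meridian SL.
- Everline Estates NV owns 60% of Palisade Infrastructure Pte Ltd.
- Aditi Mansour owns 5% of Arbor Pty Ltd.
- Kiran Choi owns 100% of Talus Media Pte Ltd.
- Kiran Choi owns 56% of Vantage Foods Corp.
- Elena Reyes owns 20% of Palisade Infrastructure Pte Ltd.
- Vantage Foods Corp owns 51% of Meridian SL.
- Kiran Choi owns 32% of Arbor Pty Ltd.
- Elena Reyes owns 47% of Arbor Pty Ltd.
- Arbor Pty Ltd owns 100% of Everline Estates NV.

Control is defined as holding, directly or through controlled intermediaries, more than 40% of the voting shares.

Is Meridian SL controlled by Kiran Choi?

Yes

Kiran holds 56% of Vantage, so Kiran controls Vantage.
Vantage and Kiran together hold 51% + 49% = 100% of Meridian, so Kiran controls Meridian.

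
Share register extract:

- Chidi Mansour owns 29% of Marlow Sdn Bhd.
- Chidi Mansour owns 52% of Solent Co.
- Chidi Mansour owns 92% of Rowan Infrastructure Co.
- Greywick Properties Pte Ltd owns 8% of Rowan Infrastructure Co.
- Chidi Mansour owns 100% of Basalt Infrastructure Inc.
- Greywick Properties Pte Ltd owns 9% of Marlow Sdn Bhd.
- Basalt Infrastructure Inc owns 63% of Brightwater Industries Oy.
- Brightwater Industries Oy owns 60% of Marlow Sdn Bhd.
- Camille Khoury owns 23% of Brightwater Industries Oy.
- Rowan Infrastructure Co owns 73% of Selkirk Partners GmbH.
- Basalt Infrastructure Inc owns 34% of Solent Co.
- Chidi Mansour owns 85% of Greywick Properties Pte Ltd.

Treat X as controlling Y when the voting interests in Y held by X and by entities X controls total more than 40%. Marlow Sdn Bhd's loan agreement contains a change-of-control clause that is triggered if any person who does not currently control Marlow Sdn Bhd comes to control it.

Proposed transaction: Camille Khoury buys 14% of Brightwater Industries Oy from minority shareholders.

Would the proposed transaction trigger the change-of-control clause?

No

The purchase changes only Camille's holdings, so Camille is the only person who could newly come to control Marlow.
Camille's largest direct stake is 23% in Brightwater, which does not meet the threshold, so Camille controls no company.
Neither Camille nor any entity Camille controls holds any voting interest in Marlow.
So before the transaction, Camille does not control Marlow.
After the purchase, Camille's direct stake in Brightwater rises to 23% + 14% = 37%.
Camille's side now holds 37% of Brightwater, not > 40%, so Camille still does not control Brightwater.
After the transaction, neither Camille nor any entity Camille controls holds a voting interest in Marlow, so Camille still does not control it.
No new person acquires control, so the clause is not triggered.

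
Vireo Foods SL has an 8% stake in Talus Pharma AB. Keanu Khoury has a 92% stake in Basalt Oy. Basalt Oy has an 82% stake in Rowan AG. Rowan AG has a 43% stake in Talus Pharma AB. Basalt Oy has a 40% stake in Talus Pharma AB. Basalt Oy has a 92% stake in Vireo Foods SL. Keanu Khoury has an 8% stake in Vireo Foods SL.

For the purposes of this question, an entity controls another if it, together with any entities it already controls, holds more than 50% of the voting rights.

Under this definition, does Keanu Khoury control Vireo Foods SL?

Keanu holds 92% of Basalt, so Keanu controls Basalt.
Basalt and Keanu together hold 92% + 8% = 100% of Vireo, so Keanu controls Vireo.

Yes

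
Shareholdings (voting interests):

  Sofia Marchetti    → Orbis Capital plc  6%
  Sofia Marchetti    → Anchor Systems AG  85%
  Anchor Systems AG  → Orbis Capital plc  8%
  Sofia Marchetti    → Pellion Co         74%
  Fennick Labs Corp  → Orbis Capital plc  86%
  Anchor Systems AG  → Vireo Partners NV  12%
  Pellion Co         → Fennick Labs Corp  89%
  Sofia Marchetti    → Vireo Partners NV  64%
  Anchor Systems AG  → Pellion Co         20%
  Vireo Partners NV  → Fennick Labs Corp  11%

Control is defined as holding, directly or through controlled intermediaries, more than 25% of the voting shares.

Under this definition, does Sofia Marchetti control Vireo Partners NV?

Sofia holds 85% of Anchor, so Sofia controls Anchor.
Sofia and Anchor together hold 64% + 12% = 76% of Vireo, so Sofia controls Vireo.

Yes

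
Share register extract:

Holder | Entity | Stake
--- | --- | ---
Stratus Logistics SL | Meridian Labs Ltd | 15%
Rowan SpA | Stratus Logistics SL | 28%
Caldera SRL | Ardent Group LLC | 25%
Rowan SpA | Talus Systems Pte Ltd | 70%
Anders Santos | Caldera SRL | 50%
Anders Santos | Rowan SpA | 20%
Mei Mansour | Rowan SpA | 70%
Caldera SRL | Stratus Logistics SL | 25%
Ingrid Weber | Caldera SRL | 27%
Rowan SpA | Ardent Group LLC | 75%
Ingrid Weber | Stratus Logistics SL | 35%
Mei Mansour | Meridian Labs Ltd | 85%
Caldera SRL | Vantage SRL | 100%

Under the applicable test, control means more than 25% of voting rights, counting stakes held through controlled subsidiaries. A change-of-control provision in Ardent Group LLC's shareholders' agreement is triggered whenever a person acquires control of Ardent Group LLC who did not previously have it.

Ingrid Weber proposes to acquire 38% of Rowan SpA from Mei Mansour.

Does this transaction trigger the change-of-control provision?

The purchase adds only to Ingrid's holdings (Mei's stake shrinks), so Ingrid is the only person who could newly come to control Ardent.
Ingrid holds 27% of Caldera, so Ingrid controls Caldera.
Caldera and Ingrid together hold 25% + 35% = 60% of Stratus, so Ingrid controls Stratus.
Caldera holds 100% of Vantage, so Ingrid controls Vantage.
In Ardent, Ingrid's side holds only 25%, not > 25%.
So before the transaction, Ingrid does not control Ardent.
After the purchase, Ingrid holds 38% of Rowan directly, and Mei's stake falls to 32%.
Ingrid holds 38% of Rowan, so Ingrid controls Rowan.
Caldera and Rowan together hold 25% + 75% = 100% of Ardent, so Ingrid controls Ardent.
Ingrid did not control Ardent before and does after, so the clause is triggered.

Yes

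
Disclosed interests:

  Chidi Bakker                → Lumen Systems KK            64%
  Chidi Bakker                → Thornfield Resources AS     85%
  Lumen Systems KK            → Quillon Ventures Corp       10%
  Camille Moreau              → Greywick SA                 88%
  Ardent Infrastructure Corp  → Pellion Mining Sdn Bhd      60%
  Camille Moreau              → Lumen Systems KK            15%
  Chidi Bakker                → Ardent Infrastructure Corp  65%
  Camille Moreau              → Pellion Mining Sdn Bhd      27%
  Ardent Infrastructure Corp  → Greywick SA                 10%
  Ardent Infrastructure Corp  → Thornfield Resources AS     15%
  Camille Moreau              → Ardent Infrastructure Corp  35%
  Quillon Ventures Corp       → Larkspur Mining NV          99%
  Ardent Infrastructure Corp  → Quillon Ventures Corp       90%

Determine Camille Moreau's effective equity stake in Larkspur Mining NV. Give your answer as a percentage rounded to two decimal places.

Camille reaches Larkspur along 2 paths.
Via Ardent → Quillon: 35% × 90% × 99% = 31.185%.
Via Lumen → Quillon: 15% × 10% × 99% = 1.485%.
Total: 31.185% + 1.485% = 32.67%.

32.67%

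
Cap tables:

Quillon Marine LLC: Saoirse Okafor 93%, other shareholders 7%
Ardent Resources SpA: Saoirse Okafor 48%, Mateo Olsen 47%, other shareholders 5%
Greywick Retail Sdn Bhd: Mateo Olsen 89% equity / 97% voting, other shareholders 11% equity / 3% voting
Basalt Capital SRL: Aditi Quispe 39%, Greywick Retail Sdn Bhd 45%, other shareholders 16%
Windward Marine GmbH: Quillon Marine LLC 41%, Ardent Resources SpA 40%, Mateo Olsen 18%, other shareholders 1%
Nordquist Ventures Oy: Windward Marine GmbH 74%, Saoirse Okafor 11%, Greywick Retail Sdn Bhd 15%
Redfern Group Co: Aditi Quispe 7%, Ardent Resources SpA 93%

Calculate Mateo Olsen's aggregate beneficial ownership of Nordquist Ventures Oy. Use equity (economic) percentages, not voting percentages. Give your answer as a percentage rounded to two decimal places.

Mateo reaches Nordquist along 3 paths.
Via Ardent → Windward: 47% × 40% × 74% = 13.912%.
Via Windward: 18% × 74% = 13.32%.
Via Greywick: 89% × 15% = 13.35%.
Total: 13.912% + 13.32% + 13.35% = 40.582%.
Rounded: 40.58%.

40.58%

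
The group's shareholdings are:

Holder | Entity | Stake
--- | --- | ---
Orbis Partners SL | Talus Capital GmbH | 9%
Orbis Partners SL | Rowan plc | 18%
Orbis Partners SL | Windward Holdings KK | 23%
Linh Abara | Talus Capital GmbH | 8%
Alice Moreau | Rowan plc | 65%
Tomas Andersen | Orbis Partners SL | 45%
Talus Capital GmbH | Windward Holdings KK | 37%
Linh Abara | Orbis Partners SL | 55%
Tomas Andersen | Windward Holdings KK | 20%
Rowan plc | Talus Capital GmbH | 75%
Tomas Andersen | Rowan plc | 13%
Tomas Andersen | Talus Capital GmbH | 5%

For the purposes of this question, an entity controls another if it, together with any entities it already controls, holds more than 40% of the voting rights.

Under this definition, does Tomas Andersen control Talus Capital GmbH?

Tomas holds 45% of Orbis, so Tomas controls Orbis.
Tomas and Orbis together hold 20% + 23% = 43% of Windward, so Tomas controls Windward.
In Talus, Tomas's side holds only 5% + 9% = 14%, not > 40%.
So Tomas does not control Talus.

No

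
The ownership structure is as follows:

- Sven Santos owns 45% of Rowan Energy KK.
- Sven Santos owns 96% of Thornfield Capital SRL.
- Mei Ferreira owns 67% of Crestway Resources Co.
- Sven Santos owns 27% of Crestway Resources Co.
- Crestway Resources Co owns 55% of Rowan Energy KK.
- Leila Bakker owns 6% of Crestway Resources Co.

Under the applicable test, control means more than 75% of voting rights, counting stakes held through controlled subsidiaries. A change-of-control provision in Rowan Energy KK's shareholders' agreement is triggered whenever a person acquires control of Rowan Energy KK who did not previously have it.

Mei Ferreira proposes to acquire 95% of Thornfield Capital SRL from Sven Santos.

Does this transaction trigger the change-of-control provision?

No

The purchase adds only to Mei's holdings (Sven's stake shrinks), so Mei is the only person who could newly come to control Rowan.
Mei's largest direct stake is 67% in Crestway, which does not meet the threshold, so Mei controls no company.
Neither Mei nor any entity Mei controls holds any voting interest in Rowan.
So before the transaction, Mei does not control Rowan.
After the purchase, Mei holds 95% of Thornfield directly, and Sven's stake falls to 1%.
Mei holds 95% of Thornfield, so Mei controls Thornfield.
After the transaction, neither Mei nor any entity Mei controls holds a voting interest in Rowan, so Mei still does not control it.
No new person acquires control, so the clause is not triggered.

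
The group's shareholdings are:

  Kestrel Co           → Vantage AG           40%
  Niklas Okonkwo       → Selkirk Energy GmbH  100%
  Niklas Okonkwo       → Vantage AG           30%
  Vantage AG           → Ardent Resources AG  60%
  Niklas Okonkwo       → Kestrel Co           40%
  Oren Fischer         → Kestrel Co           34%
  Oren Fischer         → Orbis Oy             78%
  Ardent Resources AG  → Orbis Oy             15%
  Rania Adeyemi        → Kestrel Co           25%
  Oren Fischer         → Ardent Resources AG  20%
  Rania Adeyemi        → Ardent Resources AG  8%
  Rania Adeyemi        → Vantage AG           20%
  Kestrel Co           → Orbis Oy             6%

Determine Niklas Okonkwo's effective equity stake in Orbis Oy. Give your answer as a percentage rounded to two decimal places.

6.54%

Niklas reaches Orbis along 3 paths.
Via Kestrel: 40% × 6% = 2.4%.
Via Kestrel → Vantage → Ardent: 40% × 40% × 60% × 15% = 1.44%.
Via Vantage → Ardent: 30% × 60% × 15% = 2.7%.
Total: 2.4% + 1.44% + 2.7% = 6.54%.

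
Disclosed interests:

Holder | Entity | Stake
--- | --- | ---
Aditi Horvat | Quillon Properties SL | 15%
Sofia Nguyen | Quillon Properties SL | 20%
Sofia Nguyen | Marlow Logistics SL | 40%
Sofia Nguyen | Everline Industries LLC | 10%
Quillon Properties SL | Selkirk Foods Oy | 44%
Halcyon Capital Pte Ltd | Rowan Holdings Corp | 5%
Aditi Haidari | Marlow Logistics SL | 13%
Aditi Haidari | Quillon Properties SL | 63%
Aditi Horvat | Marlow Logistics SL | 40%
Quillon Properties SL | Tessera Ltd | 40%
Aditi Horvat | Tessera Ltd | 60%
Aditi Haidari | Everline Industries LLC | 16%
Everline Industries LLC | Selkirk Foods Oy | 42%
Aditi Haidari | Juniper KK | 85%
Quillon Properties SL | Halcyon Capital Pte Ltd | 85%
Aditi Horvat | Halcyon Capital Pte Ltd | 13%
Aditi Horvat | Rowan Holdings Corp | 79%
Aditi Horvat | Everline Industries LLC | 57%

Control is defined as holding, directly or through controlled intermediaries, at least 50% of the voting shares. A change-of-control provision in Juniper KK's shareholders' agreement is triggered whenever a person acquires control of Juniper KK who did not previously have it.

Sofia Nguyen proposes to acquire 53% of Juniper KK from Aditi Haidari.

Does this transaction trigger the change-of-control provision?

The purchase adds only to Sofia's holdings (Aditi Haidari's stake shrinks), so Sofia is the only person who could newly come to control Juniper.
Sofia's largest direct stake is 40% in Marlow, which does not meet the threshold, so Sofia controls no company.
Neither Sofia nor any entity Sofia controls holds any voting interest in Juniper.
So before the transaction, Sofia does not control Juniper.
After the purchase, Sofia holds 53% of Juniper directly, and Aditi Haidari's stake falls to 32%.
Sofia holds 53% of Juniper, so Sofia controls Juniper.
Sofia did not control Juniper before and does after, so the clause is triggered.

Yes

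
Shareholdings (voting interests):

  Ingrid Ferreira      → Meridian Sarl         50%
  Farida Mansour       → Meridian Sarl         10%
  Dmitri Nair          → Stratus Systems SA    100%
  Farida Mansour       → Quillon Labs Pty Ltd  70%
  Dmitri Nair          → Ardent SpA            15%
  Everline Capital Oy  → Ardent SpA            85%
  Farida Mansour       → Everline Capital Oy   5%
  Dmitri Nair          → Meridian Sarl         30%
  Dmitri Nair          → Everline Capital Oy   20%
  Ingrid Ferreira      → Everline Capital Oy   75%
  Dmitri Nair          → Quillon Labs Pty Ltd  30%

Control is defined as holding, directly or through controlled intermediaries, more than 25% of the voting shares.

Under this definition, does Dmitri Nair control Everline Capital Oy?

Dmitri holds 100% of Stratus, so Dmitri controls Stratus.
Dmitri holds 30% of Meridian, so Dmitri controls Meridian.
Dmitri holds 30% of Quillon, so Dmitri controls Quillon.
In Everline, Dmitri's side holds only 20%, not > 25%.
So Dmitri does not control Everline.

No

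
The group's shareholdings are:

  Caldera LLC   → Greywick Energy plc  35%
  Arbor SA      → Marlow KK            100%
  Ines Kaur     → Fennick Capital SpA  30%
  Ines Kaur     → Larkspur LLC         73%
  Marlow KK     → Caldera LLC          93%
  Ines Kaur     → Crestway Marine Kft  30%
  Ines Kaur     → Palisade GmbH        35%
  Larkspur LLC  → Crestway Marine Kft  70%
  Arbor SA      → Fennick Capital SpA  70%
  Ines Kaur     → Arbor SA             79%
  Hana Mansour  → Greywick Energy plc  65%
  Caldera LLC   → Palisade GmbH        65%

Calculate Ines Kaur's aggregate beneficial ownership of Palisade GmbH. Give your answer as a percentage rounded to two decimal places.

Ines reaches Palisade along 2 paths.
Via Arbor → Marlow → Caldera: 79% × 100% × 93% × 65% = 47.7555%.
Direct stake: 35% = 35%.
Total: 47.7555% + 35% = 82.7555%.
Rounded: 82.76%.

82.76%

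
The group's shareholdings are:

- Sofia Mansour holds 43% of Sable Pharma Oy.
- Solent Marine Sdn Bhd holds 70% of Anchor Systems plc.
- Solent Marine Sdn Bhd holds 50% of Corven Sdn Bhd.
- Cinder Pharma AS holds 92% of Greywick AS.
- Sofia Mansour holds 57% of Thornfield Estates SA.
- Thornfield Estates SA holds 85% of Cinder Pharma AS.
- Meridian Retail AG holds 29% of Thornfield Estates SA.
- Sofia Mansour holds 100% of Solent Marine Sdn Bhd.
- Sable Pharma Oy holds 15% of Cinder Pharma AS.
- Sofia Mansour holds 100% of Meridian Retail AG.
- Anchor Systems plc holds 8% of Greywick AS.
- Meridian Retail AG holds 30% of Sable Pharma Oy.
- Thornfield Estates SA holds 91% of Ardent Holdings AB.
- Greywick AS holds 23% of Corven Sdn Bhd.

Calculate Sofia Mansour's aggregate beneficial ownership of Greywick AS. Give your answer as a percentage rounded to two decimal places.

82.93%

Sofia reaches Greywick along 5 paths.
Via Thornfield → Cinder: 57% × 85% × 92% = 44.574%.
Via Meridian → Thornfield → Cinder: 100% × 29% × 85% × 92% = 22.678%.
Via Meridian → Sable → Cinder: 100% × 30% × 15% × 92% = 4.14%.
Via Sable → Cinder: 43% × 15% × 92% = 5.934%.
Via Solent → Anchor: 100% × 70% × 8% = 5.6%.
Total: 44.574% + 22.678% + 4.14% + 5.934% + 5.6% = 82.926%.
Rounded: 82.93%.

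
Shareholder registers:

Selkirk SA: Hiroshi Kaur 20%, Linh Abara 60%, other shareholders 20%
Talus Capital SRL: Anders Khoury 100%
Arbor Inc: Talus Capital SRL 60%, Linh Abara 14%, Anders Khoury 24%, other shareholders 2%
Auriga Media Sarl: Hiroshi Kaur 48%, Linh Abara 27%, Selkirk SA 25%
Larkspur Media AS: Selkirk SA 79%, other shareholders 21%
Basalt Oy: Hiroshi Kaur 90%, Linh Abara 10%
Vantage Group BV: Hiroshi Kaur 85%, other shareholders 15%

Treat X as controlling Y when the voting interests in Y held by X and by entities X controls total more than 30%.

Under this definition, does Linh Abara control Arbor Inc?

Linh holds 60% of Selkirk, so Linh controls Selkirk.
Linh and Selkirk together hold 27% + 25% = 52% of Auriga, so Linh controls Auriga.
Selkirk holds 79% of Larkspur, so Linh controls Larkspur.
In Arbor, Linh's side holds only 14%, not > 30%.
So Linh does not control Arbor.

No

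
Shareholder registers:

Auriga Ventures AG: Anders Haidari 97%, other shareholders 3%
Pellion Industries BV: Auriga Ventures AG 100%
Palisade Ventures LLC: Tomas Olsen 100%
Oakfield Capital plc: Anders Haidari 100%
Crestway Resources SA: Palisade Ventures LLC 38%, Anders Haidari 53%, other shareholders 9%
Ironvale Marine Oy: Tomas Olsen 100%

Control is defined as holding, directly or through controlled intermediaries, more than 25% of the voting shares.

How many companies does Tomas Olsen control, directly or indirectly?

Tomas holds 100% of Palisade, so Tomas controls Palisade.
Palisade holds 38% of Crestway, so Tomas controls Crestway.
Tomas holds 100% of Ironvale, so Tomas controls Ironvale.
No other company's threshold is met.
Tomas controls 3 companies.

3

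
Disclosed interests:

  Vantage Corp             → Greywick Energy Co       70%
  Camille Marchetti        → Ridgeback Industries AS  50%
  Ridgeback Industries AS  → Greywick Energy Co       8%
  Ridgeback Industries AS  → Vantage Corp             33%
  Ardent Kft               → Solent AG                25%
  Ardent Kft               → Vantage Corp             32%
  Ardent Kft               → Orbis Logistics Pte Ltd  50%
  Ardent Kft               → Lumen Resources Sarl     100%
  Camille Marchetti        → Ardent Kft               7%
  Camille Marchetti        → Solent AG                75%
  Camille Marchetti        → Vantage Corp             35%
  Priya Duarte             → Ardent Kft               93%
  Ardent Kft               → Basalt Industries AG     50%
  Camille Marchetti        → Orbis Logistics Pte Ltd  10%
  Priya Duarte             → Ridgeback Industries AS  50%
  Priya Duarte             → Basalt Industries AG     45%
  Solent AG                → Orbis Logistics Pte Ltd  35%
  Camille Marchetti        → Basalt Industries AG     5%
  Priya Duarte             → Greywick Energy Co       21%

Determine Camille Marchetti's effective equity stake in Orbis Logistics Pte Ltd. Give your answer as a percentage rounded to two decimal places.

Camille reaches Orbis along 4 paths.
Via Ardent: 7% × 50% = 3.5%.
Via Solent: 75% × 35% = 26.25%.
Via Ardent → Solent: 7% × 25% × 35% = 0.6125%.
Direct stake: 10% = 10%.
Total: 3.5% + 26.25% + 0.6125% + 10% = 40.3625%.
Rounded: 40.36%.

40.36%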